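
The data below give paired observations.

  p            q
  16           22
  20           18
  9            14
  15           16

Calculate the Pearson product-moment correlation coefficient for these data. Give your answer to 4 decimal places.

0.6011

n = 4, Σp = 60, Σq = 70, Σp² = 962, Σq² = 1260, Σpq = 1078
nΣpq − ΣpΣq = 4312 − 4200 = 112
nΣp² − (Σp)² = 3848 − 3600 = 248; nΣq² − (Σq)² = 5040 − 4900 = 140
r = 112 / √(248 × 140) = 112 / 186.3330 ≈ 0.6011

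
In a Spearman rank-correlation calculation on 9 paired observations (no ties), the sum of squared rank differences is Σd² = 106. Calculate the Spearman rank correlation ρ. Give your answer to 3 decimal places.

0.117

ρ = 1 − 6Σd² / [n(n²−1)] = 1 − 6×106 / (9×80)
  = 1 − 636/720 = 1 − 0.8833 ≈ 0.117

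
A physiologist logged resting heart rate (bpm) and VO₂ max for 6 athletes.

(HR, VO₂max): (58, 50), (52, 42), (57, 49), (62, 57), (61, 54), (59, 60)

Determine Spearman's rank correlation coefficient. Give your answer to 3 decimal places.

0.829

Rank HR: 3, 1, 2, 6, 5, 4
Rank VO₂max: 3, 1, 2, 5, 4, 6
d = rank(HR) − rank(VO₂max): 0, 0, 0, 1, 1, -2; Σd² = 6
ρ = 1 − 6Σd² / [n(n²−1)] = 1 − 6×6 / (6×35) = 1 − 36/210 ≈ 0.829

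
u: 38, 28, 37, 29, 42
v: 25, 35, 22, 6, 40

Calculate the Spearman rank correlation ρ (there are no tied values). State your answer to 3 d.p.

Rank u: 4, 1, 3, 2, 5
Rank v: 3, 4, 2, 1, 5
d = rank(u) − rank(v): 1, -3, 1, 1, 0; Σd² = 12
ρ = 1 − 6Σd² / [n(n²−1)] = 1 − 6×12 / (5×24) = 1 − 72/120 ≈ 0.400

0.400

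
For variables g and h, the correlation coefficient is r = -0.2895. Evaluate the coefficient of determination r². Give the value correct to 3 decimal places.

0.084

r² = (-0.2895)² = 0.084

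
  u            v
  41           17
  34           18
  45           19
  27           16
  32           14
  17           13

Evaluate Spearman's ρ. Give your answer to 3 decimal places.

0.886

Rank u: 5, 4, 6, 2, 3, 1
Rank v: 4, 5, 6, 3, 2, 1
d = rank(u) − rank(v): 1, -1, 0, -1, 1, 0; Σd² = 4
ρ = 1 − 6Σd² / [n(n²−1)] = 1 − 6×4 / (6×35) = 1 − 24/210 ≈ 0.886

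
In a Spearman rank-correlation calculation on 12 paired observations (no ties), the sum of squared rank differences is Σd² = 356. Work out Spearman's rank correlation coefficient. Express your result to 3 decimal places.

-0.245

ρ = 1 − 6Σd² / [n(n²−1)] = 1 − 6×356 / (12×143)
  = 1 − 2136/1716 = 1 − 1.2448 ≈ -0.245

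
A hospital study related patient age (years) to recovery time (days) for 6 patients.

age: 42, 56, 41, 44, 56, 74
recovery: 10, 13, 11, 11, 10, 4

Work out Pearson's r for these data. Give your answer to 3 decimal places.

n = 6, Σx = 313, Σy = 59, Σx² = 17129, Σy² = 627, Σxy = 2939
nΣxy − ΣxΣy = 17634 − 18467 = -833
nΣx² − (Σx)² = 102774 − 97969 = 4805; nΣy² − (Σy)² = 3762 − 3481 = 281
r = -833 / √(4805 × 281) = -833 / 1161.9832 ≈ -0.717

-0.717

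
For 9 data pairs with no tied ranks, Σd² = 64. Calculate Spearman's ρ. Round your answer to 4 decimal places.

0.4667

ρ = 1 − 6Σd² / [n(n²−1)] = 1 − 6×64 / (9×80)
  = 1 − 384/720 = 1 − 0.53333 ≈ 0.4667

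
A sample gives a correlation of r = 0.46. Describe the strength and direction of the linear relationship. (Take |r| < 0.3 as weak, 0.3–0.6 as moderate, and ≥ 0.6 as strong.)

moderate positive

r = 0.46 > 0 so the relationship is positive.
|r| = 0.46, which falls in the moderate range.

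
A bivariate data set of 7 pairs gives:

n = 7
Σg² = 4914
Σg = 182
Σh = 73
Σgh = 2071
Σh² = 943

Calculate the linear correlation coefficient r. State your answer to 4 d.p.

r = (nΣgh − ΣgΣh) / √[(nΣg² − (Σg)²)(nΣh² − (Σh)²)]
Numerator: 7×2071 − 182×73 = 1211
Denominator: √[(34398 − 33124)(6601 − 5329)] = √[1274 × 1272] = 1272.9996
r = 1211 / 1272.9996 ≈ 0.9513

0.9513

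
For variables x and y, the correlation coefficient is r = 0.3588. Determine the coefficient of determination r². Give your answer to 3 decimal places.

r² = (0.3588)² = 0.129

0.129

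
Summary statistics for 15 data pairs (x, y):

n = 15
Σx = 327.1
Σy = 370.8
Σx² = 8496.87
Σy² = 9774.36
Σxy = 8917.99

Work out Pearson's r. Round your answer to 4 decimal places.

r = (nΣxy − ΣxΣy) / √[(nΣx² − (Σx)²)(nΣy² − (Σy)²)]
Numerator: 15×8917.99 − 327.1×370.8 = 12481.17
Denominator: √[(127453.05 − 106994.41)(146615.4 − 137492.64)] = √[20458.64 × 9122.76] = 13661.5981
r = 12481.17 / 13661.5981 ≈ 0.9136

0.9136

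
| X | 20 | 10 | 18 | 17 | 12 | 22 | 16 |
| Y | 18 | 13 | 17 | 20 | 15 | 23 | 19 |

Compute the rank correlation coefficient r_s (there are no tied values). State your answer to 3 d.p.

Rank X: 6, 1, 5, 4, 2, 7, 3
Rank Y: 4, 1, 3, 6, 2, 7, 5
d = rank(X) − rank(Y): 2, 0, 2, -2, 0, 0, -2; Σd² = 16
ρ = 1 − 6Σd² / [n(n²−1)] = 1 − 6×16 / (7×48) = 1 − 96/336 ≈ 0.714

0.714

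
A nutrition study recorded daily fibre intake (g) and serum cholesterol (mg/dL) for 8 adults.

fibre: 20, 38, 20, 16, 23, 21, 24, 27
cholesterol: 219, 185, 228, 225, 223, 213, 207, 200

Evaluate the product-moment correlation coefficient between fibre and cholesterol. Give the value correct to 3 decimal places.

-0.916

n = 8, Σx = 189, Σy = 1700, Σx² = 4775, Σy² = 362742, Σxy = 39540
nΣxy − ΣxΣy = 316320 − 321300 = -4980
nΣx² − (Σx)² = 38200 − 35721 = 2479; nΣy² − (Σy)² = 2901936 − 2890000 = 11936
r = -4980 / √(2479 × 11936) = -4980 / 5439.6088 ≈ -0.916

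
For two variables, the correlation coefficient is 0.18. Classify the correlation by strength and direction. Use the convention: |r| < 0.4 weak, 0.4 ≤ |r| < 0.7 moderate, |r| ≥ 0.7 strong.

weak positive

r = 0.18 > 0 so the relationship is positive.
|r| = 0.18, which falls in the weak range.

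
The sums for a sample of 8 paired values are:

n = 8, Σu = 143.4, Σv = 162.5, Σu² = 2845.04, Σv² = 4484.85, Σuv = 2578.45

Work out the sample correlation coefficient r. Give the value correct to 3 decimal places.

-0.586

r = (nΣuv − ΣuΣv) / √[(nΣu² − (Σu)²)(nΣv² − (Σv)²)]
Numerator: 8×2578.45 − 143.4×162.5 = -2674.9
Denominator: √[(22760.32 − 20563.56)(35878.8 − 26406.25)] = √[2196.76 × 9472.55] = 4561.6794
r = -2674.9 / 4561.6794 ≈ -0.586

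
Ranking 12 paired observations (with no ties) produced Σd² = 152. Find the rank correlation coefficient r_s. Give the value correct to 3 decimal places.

0.469

ρ = 1 − 6Σd² / [n(n²−1)] = 1 − 6×152 / (12×143)
  = 1 − 912/1716 = 1 − 0.5315 ≈ 0.469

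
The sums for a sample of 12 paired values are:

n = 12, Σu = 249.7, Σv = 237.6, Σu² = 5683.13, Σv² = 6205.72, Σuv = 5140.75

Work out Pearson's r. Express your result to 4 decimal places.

r = (nΣuv − ΣuΣv) / √[(nΣu² − (Σu)²)(nΣv² − (Σv)²)]
Numerator: 12×5140.75 − 249.7×237.6 = 2360.28
Denominator: √[(68197.56 − 62350.09)(74468.64 − 56453.76)] = √[5847.47 × 18014.88] = 10263.5993
r = 2360.28 / 10263.5993 ≈ 0.2300

0.2300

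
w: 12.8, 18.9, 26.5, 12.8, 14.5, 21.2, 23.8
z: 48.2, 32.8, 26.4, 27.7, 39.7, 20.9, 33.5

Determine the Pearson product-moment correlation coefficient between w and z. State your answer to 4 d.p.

-0.5558

n = 7, Σw = 130.5, Σz = 229.2, Σw² = 2613.27, Σz² = 7998.48, Σwz = 4107.07
nΣwz − ΣwΣz = 28749.49 − 29910.6 = -1161.11
nΣw² − (Σw)² = 18292.89 − 17030.25 = 1262.64; nΣz² − (Σz)² = 55989.36 − 52532.64 = 3456.72
r = -1161.11 / √(1262.64 × 3456.72) = -1161.11 / 2089.1608 ≈ -0.5558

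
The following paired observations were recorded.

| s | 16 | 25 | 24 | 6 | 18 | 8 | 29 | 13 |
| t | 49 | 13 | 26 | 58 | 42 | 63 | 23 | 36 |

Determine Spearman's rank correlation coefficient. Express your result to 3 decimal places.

-0.881

Rank s: 4, 7, 6, 1, 5, 2, 8, 3
Rank t: 6, 1, 3, 7, 5, 8, 2, 4
d = rank(s) − rank(t): -2, 6, 3, -6, 0, -6, 6, -1; Σd² = 158
ρ = 1 − 6Σd² / [n(n²−1)] = 1 − 6×158 / (8×63) = 1 − 948/504 ≈ -0.881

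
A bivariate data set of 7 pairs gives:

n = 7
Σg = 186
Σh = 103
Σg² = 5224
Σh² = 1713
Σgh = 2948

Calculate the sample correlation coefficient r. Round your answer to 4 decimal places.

0.8953

r = (nΣgh − ΣgΣh) / √[(nΣg² − (Σg)²)(nΣh² − (Σh)²)]
Numerator: 7×2948 − 186×103 = 1478
Denominator: √[(36568 − 34596)(11991 − 10609)] = √[1972 × 1382] = 1650.8495
r = 1478 / 1650.8495 ≈ 0.8953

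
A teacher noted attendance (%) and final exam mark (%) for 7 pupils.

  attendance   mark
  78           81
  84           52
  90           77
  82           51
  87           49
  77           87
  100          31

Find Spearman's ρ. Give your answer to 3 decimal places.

-0.750

Rank attendance: 2, 4, 6, 3, 5, 1, 7
Rank mark: 6, 4, 5, 3, 2, 7, 1
d = rank(attendance) − rank(mark): -4, 0, 1, 0, 3, -6, 6; Σd² = 98
ρ = 1 − 6Σd² / [n(n²−1)] = 1 − 6×98 / (7×48) = 1 − 588/336 ≈ -0.750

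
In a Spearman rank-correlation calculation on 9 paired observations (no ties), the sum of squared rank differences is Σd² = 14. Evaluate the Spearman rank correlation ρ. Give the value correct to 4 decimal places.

ρ = 1 − 6Σd² / [n(n²−1)] = 1 − 6×14 / (9×80)
  = 1 − 84/720 = 1 − 0.11667 ≈ 0.8833

0.8833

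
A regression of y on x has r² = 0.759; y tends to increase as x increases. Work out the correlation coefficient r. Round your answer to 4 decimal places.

|r| = √0.759 = 0.8712
The association is positive, so r = 0.8712.

0.8712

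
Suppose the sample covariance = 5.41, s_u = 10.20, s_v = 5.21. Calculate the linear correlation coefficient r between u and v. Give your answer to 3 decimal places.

r = Cov(u,v) / (s_u · s_v) = 5.41 / (10.20 × 5.21)
  = 5.41 / 53.1420 ≈ 0.102

0.102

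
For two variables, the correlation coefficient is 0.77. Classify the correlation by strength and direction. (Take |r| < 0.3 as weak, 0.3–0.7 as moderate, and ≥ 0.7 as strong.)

r = 0.77 > 0 so the relationship is positive.
|r| = 0.77, which falls in the strong range.

strong positive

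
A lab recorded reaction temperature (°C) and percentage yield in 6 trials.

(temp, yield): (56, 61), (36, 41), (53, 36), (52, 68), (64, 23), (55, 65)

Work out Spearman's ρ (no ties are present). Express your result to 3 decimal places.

Rank temp: 5, 1, 3, 2, 6, 4
Rank yield: 4, 3, 2, 6, 1, 5
d = rank(temp) − rank(yield): 1, -2, 1, -4, 5, -1; Σd² = 48
ρ = 1 − 6Σd² / [n(n²−1)] = 1 − 6×48 / (6×35) = 1 − 288/210 ≈ -0.371

-0.371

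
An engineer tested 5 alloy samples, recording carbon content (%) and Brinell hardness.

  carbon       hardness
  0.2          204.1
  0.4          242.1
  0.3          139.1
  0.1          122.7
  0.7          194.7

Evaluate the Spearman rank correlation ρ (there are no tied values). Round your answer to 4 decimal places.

Rank carbon: 2, 4, 3, 1, 5
Rank hardness: 4, 5, 2, 1, 3
d = rank(carbon) − rank(hardness): -2, -1, 1, 0, 2; Σd² = 10
ρ = 1 − 6Σd² / [n(n²−1)] = 1 − 6×10 / (5×24) = 1 − 60/120 ≈ 0.5000

0.5000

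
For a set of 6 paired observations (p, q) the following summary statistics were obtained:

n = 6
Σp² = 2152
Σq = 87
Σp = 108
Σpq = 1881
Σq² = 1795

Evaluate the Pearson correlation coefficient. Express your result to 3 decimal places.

r = (nΣpq − ΣpΣq) / √[(nΣp² − (Σp)²)(nΣq² − (Σq)²)]
Numerator: 6×1881 − 108×87 = 1890
Denominator: √[(12912 − 11664)(10770 − 7569)] = √[1248 × 3201] = 1998.7116
r = 1890 / 1998.7116 ≈ 0.946

0.946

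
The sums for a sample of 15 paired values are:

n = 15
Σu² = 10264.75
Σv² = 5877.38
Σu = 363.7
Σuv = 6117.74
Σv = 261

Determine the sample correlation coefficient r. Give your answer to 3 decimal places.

r = (nΣuv − ΣuΣv) / √[(nΣu² − (Σu)²)(nΣv² − (Σv)²)]
Numerator: 15×6117.74 − 363.7×261 = -3159.6
Denominator: √[(153971.25 − 132277.69)(88160.7 − 68121)] = √[21693.56 × 20039.7] = 20850.2382
r = -3159.6 / 20850.2382 ≈ -0.152

-0.152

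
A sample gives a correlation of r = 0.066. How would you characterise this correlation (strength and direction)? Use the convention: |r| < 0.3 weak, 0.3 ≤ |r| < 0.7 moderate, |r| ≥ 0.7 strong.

r = 0.066 > 0 so the relationship is positive.
|r| = 0.066, which falls in the weak range.

weak positive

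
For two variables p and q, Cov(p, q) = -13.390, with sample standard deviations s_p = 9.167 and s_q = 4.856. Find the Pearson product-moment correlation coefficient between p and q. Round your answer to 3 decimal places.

-0.301

r = Cov(p,q) / (s_p · s_q) = -13.390 / (9.167 × 4.856)
  = -13.390 / 44.5150 ≈ -0.301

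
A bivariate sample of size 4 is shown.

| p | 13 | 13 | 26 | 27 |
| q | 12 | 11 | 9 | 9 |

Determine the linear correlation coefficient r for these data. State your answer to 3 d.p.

-0.961

n = 4, Σp = 79, Σq = 41, Σp² = 1743, Σq² = 427, Σpq = 776
nΣpq − ΣpΣq = 3104 − 3239 = -135
nΣp² − (Σp)² = 6972 − 6241 = 731; nΣq² − (Σq)² = 1708 − 1681 = 27
r = -135 / √(731 × 27) = -135 / 140.4884 ≈ -0.961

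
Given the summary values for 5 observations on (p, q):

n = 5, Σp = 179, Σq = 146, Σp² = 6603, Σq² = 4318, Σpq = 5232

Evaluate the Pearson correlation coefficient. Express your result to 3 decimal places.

0.050

r = (nΣpq − ΣpΣq) / √[(nΣp² − (Σp)²)(nΣq² − (Σq)²)]
Numerator: 5×5232 − 179×146 = 26
Denominator: √[(33015 − 32041)(21590 − 21316)] = √[974 × 274] = 516.6004
r = 26 / 516.6004 ≈ 0.050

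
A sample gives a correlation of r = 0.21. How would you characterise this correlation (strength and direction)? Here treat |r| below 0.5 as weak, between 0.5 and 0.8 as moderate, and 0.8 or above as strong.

r = 0.21 > 0 so the relationship is positive.
|r| = 0.21, which falls in the weak range.

weak positive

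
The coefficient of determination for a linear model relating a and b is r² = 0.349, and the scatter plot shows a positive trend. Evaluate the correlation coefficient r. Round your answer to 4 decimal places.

|r| = √0.349 = 0.5908
The association is positive, so r = 0.5908.

0.5908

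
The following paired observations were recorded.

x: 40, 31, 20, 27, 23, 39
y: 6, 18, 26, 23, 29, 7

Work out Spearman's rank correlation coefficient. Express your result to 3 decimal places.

Rank x: 6, 4, 1, 3, 2, 5
Rank y: 1, 3, 5, 4, 6, 2
d = rank(x) − rank(y): 5, 1, -4, -1, -4, 3; Σd² = 68
ρ = 1 − 6Σd² / [n(n²−1)] = 1 − 6×68 / (6×35) = 1 − 408/210 ≈ -0.943

-0.943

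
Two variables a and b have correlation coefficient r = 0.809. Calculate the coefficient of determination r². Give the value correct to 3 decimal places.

r² = (0.809)² = 0.654

0.654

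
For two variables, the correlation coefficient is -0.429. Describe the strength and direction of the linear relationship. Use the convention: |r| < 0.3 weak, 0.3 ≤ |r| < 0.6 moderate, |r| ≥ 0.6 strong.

r = -0.429 < 0 so the relationship is negative.
|r| = 0.429, which falls in the moderate range.

moderate negative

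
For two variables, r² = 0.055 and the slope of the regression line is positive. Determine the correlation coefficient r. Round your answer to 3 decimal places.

|r| = √0.055 = 0.235
The association is positive, so r = 0.235.

0.235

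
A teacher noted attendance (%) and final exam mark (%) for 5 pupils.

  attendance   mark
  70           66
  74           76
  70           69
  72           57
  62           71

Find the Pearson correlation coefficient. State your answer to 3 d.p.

-0.112

n = 5, Σx = 348, Σy = 339, Σx² = 24304, Σy² = 23183, Σxy = 23580
nΣxy − ΣxΣy = 117900 − 117972 = -72
nΣx² − (Σx)² = 121520 − 121104 = 416; nΣy² − (Σy)² = 115915 − 114921 = 994
r = -72 / √(416 × 994) = -72 / 643.0428 ≈ -0.112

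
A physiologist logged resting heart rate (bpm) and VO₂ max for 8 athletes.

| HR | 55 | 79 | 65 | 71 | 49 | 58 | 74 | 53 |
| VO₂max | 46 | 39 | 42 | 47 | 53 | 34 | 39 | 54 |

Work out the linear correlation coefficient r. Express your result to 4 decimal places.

-0.5716

n = 8, Σx = 504, Σy = 354, Σx² = 32582, Σy² = 16012, Σxy = 21995
nΣxy − ΣxΣy = 175960 − 178416 = -2456
nΣx² − (Σx)² = 260656 − 254016 = 6640; nΣy² − (Σy)² = 128096 − 125316 = 2780
r = -2456 / √(6640 × 2780) = -2456 / 4296.4171 ≈ -0.5716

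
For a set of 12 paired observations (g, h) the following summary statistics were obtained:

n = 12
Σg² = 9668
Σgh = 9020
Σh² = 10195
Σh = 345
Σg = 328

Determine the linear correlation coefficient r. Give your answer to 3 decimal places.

r = (nΣgh − ΣgΣh) / √[(nΣg² − (Σg)²)(nΣh² − (Σh)²)]
Numerator: 12×9020 − 328×345 = -4920
Denominator: √[(116016 − 107584)(122340 − 119025)] = √[8432 × 3315] = 5286.9727
r = -4920 / 5286.9727 ≈ -0.931

-0.931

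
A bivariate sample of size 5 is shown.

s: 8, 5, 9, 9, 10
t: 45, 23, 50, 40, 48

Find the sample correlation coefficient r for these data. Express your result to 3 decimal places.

0.908

n = 5, Σs = 41, Σt = 206, Σs² = 351, Σt² = 8958, Σst = 1765
nΣst − ΣsΣt = 8825 − 8446 = 379
nΣs² − (Σs)² = 1755 − 1681 = 74; nΣt² − (Σt)² = 44790 − 42436 = 2354
r = 379 / √(74 × 2354) = 379 / 417.3679 ≈ 0.908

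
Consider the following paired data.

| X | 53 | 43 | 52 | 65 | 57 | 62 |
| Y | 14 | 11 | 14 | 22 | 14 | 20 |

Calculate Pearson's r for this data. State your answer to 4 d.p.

n = 6, ΣX = 332, ΣY = 95, ΣX² = 18680, ΣY² = 1593, ΣXY = 5411
nΣXY − ΣXΣY = 32466 − 31540 = 926
nΣX² − (ΣX)² = 112080 − 110224 = 1856; nΣY² − (ΣY)² = 9558 − 9025 = 533
r = 926 / √(1856 × 533) = 926 / 994.6095 ≈ 0.9310

0.9310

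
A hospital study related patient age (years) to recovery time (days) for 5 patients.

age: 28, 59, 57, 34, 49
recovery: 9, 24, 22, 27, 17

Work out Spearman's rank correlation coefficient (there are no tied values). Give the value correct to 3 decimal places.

0.400

Rank age: 1, 5, 4, 2, 3
Rank recovery: 1, 4, 3, 5, 2
d = rank(age) − rank(recovery): 0, 1, 1, -3, 1; Σd² = 12
ρ = 1 − 6Σd² / [n(n²−1)] = 1 − 6×12 / (5×24) = 1 − 72/120 ≈ 0.400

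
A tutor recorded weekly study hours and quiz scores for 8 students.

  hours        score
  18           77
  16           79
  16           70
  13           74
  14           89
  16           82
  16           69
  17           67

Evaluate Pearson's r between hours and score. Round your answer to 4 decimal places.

n = 8, Σx = 126, Σy = 607, Σx² = 2002, Σy² = 46441, Σxy = 9533
nΣxy − ΣxΣy = 76264 − 76482 = -218
nΣx² − (Σx)² = 16016 − 15876 = 140; nΣy² − (Σy)² = 371528 − 368449 = 3079
r = -218 / √(140 × 3079) = -218 / 656.5516 ≈ -0.3320

-0.3320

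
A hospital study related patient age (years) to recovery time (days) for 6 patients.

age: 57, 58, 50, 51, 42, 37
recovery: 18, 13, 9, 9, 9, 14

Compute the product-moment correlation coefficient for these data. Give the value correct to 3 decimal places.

n = 6, Σx = 295, Σy = 72, Σx² = 14847, Σy² = 932, Σxy = 3585
nΣxy − ΣxΣy = 21510 − 21240 = 270
nΣx² − (Σx)² = 89082 − 87025 = 2057; nΣy² − (Σy)² = 5592 − 5184 = 408
r = 270 / √(2057 × 408) = 270 / 916.1092 ≈ 0.295

0.295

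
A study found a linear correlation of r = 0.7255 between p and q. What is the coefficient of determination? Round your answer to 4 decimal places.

r² = (0.7255)² = 0.5264

0.5264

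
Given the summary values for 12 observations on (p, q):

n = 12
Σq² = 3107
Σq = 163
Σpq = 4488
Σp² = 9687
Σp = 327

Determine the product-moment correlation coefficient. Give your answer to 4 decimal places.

r = (nΣpq − ΣpΣq) / √[(nΣp² − (Σp)²)(nΣq² − (Σq)²)]
Numerator: 12×4488 − 327×163 = 555
Denominator: √[(116244 − 106929)(37284 − 26569)] = √[9315 × 10715] = 9990.5067
r = 555 / 9990.5067 ≈ 0.0556

0.0556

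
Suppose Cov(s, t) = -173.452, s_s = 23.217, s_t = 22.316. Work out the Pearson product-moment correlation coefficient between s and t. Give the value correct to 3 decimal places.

-0.335

r = Cov(s,t) / (s_s · s_t) = -173.452 / (23.217 × 22.316)
  = -173.452 / 518.1106 ≈ -0.335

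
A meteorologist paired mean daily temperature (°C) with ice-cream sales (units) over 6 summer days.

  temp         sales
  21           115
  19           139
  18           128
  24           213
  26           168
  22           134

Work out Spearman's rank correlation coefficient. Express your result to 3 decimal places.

Rank temp: 3, 2, 1, 5, 6, 4
Rank sales: 1, 4, 2, 6, 5, 3
d = rank(temp) − rank(sales): 2, -2, -1, -1, 1, 1; Σd² = 12
ρ = 1 − 6Σd² / [n(n²−1)] = 1 − 6×12 / (6×35) = 1 − 72/210 ≈ 0.657

0.657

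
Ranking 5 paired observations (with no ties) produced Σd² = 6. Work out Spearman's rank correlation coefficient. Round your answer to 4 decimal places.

ρ = 1 − 6Σd² / [n(n²−1)] = 1 − 6×6 / (5×24)
  = 1 − 36/120 = 1 − 0.30000 ≈ 0.7000

0.7000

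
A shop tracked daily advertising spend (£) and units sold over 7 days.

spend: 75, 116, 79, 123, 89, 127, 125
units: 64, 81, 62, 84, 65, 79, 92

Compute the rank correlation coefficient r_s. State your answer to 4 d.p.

0.7500

Rank spend: 1, 4, 2, 5, 3, 7, 6
Rank units: 2, 5, 1, 6, 3, 4, 7
d = rank(spend) − rank(units): -1, -1, 1, -1, 0, 3, -1; Σd² = 14
ρ = 1 − 6Σd² / [n(n²−1)] = 1 − 6×14 / (7×48) = 1 − 84/336 ≈ 0.7500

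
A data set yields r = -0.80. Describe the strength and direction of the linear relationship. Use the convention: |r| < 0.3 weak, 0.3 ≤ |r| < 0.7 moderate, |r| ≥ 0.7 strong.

strong negative

r = -0.80 < 0 so the relationship is negative.
|r| = 0.80, which falls in the strong range.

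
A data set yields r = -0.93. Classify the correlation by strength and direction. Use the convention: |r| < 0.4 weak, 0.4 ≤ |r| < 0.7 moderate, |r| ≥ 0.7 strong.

strong negative

r = -0.93 < 0 so the relationship is negative.
|r| = 0.93, which falls in the strong range.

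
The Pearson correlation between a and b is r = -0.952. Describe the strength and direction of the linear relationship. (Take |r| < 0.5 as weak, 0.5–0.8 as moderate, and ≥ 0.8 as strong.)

strong negative

r = -0.952 < 0 so the relationship is negative.
|r| = 0.952, which falls in the strong range.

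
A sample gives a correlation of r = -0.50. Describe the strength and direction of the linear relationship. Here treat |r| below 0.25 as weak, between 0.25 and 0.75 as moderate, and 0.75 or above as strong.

r = -0.50 < 0 so the relationship is negative.
|r| = 0.50, which falls in the moderate range.

moderate negative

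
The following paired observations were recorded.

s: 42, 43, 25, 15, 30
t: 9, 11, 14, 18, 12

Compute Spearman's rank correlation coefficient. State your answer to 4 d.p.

-0.9000

Rank s: 4, 5, 2, 1, 3
Rank t: 1, 2, 4, 5, 3
d = rank(s) − rank(t): 3, 3, -2, -4, 0; Σd² = 38
ρ = 1 − 6Σd² / [n(n²−1)] = 1 − 6×38 / (5×24) = 1 − 228/120 ≈ -0.9000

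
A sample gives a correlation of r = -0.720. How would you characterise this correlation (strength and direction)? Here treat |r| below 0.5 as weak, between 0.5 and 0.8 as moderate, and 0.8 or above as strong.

moderate negative

r = -0.720 < 0 so the relationship is negative.
|r| = 0.720, which falls in the moderate range.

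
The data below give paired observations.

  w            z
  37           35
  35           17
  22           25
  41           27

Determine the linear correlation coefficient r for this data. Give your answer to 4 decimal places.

n = 4, Σw = 135, Σz = 104, Σw² = 4759, Σz² = 2868, Σwz = 3547
nΣwz − ΣwΣz = 14188 − 14040 = 148
nΣw² − (Σw)² = 19036 − 18225 = 811; nΣz² − (Σz)² = 11472 − 10816 = 656
r = 148 / √(811 × 656) = 148 / 729.3943 ≈ 0.2029

0.2029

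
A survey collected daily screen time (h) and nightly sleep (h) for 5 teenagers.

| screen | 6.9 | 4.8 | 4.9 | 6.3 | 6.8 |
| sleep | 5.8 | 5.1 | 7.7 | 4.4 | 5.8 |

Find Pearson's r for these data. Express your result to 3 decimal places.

n = 5, Σx = 29.7, Σy = 28.8, Σx² = 180.59, Σy² = 171.94, Σxy = 169.39
nΣxy − ΣxΣy = 846.95 − 855.36 = -8.41
nΣx² − (Σx)² = 902.95 − 882.09 = 20.86; nΣy² − (Σy)² = 859.7 − 829.44 = 30.26
r = -8.41 / √(20.86 × 30.26) = -8.41 / 25.1242 ≈ -0.335

-0.335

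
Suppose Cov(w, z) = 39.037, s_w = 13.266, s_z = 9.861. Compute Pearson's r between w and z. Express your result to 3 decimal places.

r = Cov(w,z) / (s_w · s_z) = 39.037 / (13.266 × 9.861)
  = 39.037 / 130.8160 ≈ 0.298

0.298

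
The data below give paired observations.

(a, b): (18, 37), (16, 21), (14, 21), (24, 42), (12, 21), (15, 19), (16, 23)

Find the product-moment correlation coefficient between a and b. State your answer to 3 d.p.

n = 7, Σa = 115, Σb = 184, Σa² = 1977, Σb² = 5346, Σab = 3209
nΣab − ΣaΣb = 22463 − 21160 = 1303
nΣa² − (Σa)² = 13839 − 13225 = 614; nΣb² − (Σb)² = 37422 − 33856 = 3566
r = 1303 / √(614 × 3566) = 1303 / 1479.7040 ≈ 0.881

0.881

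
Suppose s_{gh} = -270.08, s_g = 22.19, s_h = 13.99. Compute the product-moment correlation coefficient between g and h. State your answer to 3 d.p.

r = Cov(g,h) / (s_g · s_h) = -270.08 / (22.19 × 13.99)
  = -270.08 / 310.4381 ≈ -0.870

-0.870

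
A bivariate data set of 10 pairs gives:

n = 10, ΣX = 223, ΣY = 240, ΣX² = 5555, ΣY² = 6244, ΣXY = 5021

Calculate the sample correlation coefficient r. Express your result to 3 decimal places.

r = (nΣXY − ΣXΣY) / √[(nΣX² − (ΣX)²)(nΣY² − (ΣY)²)]
Numerator: 10×5021 − 223×240 = -3310
Denominator: √[(55550 − 49729)(62440 − 57600)] = √[5821 × 4840] = 5307.8847
r = -3310 / 5307.8847 ≈ -0.624

-0.624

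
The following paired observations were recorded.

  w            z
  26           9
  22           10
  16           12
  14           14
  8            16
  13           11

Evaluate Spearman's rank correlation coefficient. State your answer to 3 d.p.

-0.829

Rank w: 6, 5, 4, 3, 1, 2
Rank z: 1, 2, 4, 5, 6, 3
d = rank(w) − rank(z): 5, 3, 0, -2, -5, -1; Σd² = 64
ρ = 1 − 6Σd² / [n(n²−1)] = 1 − 6×64 / (6×35) = 1 − 384/210 ≈ -0.829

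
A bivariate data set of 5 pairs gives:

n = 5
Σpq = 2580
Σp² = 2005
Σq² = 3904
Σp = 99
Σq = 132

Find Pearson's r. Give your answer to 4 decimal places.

-0.2452

r = (nΣpq − ΣpΣq) / √[(nΣp² − (Σp)²)(nΣq² − (Σq)²)]
Numerator: 5×2580 − 99×132 = -168
Denominator: √[(10025 − 9801)(19520 − 17424)] = √[224 × 2096] = 685.2036
r = -168 / 685.2036 ≈ -0.2452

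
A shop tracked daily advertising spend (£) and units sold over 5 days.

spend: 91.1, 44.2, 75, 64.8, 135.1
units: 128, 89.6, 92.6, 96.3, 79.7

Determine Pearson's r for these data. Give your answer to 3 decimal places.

-0.126

n = 5, Σx = 410.2, Σy = 486.2, Σx² = 38328.9, Σy² = 48612.7, Σxy = 39573.83
nΣxy − ΣxΣy = 197869.15 − 199439.24 = -1570.09
nΣx² − (Σx)² = 191644.5 − 168264.04 = 23380.46; nΣy² − (Σy)² = 243063.5 − 236390.44 = 6673.06
r = -1570.09 / √(23380.46 × 6673.06) = -1570.09 / 12490.7651 ≈ -0.126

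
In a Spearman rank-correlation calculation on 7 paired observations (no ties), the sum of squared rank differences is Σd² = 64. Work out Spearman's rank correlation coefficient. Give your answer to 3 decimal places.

-0.143

ρ = 1 − 6Σd² / [n(n²−1)] = 1 − 6×64 / (7×48)
  = 1 − 384/336 = 1 − 1.1429 ≈ -0.143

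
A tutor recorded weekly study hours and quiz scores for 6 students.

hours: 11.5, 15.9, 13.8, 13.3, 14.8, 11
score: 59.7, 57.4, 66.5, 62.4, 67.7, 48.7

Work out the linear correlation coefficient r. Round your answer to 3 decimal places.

n = 6, Σx = 80.3, Σy = 362.4, Σx² = 1092.43, Σy² = 22129.84, Σxy = 4884.49
nΣxy − ΣxΣy = 29306.94 − 29100.72 = 206.22
nΣx² − (Σx)² = 6554.58 − 6448.09 = 106.49; nΣy² − (Σy)² = 132779.04 − 131333.76 = 1445.28
r = 206.22 / √(106.49 × 1445.28) = 206.22 / 392.3109 ≈ 0.526

0.526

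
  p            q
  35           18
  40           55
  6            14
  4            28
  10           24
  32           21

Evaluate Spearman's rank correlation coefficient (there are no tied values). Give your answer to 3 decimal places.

0.200

Rank p: 5, 6, 2, 1, 3, 4
Rank q: 2, 6, 1, 5, 4, 3
d = rank(p) − rank(q): 3, 0, 1, -4, -1, 1; Σd² = 28
ρ = 1 − 6Σd² / [n(n²−1)] = 1 − 6×28 / (6×35) = 1 − 168/210 ≈ 0.200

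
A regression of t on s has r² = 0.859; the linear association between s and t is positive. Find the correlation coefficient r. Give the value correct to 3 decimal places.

0.927

|r| = √0.859 = 0.927
The association is positive, so r = 0.927.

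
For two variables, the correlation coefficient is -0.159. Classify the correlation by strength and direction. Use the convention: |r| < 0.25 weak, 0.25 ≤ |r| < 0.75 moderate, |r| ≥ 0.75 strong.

r = -0.159 < 0 so the relationship is negative.
|r| = 0.159, which falls in the weak range.

weak negative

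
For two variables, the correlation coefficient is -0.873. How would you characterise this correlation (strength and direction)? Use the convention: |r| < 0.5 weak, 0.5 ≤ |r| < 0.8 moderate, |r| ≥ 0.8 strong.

r = -0.873 < 0 so the relationship is negative.
|r| = 0.873, which falls in the strong range.

strong negative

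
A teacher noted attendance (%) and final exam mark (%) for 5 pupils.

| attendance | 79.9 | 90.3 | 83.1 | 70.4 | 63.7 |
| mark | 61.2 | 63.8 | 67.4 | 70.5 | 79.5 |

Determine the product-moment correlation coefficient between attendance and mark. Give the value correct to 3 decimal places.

n = 5, Σx = 387.4, Σy = 342.4, Σx² = 30457.56, Σy² = 23649.14, Σxy = 26279.31
nΣxy − ΣxΣy = 131396.55 − 132645.76 = -1249.21
nΣx² − (Σx)² = 152287.8 − 150078.76 = 2209.04; nΣy² − (Σy)² = 118245.7 − 117237.76 = 1007.94
r = -1249.21 / √(2209.04 × 1007.94) = -1249.21 / 1492.1728 ≈ -0.837

-0.837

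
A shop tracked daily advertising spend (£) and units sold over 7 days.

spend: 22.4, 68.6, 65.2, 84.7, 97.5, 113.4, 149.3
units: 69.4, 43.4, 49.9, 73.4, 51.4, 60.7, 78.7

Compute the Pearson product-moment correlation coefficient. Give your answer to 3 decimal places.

0.308

n = 7, Σx = 601.1, Σy = 426.9, Σx² = 61289.15, Σy² = 27097.63, Σxy = 37647.05
nΣxy − ΣxΣy = 263529.35 − 256609.59 = 6919.76
nΣx² − (Σx)² = 429024.05 − 361321.21 = 67702.84; nΣy² − (Σy)² = 189683.41 − 182243.61 = 7439.8
r = 6919.76 / √(67702.84 × 7439.8) = 6919.76 / 22443.1635 ≈ 0.308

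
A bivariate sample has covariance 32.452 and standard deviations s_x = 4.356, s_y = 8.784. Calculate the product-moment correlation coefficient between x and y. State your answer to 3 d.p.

r = Cov(x,y) / (s_x · s_y) = 32.452 / (4.356 × 8.784)
  = 32.452 / 38.2631 ≈ 0.848

0.848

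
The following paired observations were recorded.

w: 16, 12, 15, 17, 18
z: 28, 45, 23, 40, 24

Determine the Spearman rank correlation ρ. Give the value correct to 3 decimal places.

Rank w: 3, 1, 2, 4, 5
Rank z: 3, 5, 1, 4, 2
d = rank(w) − rank(z): 0, -4, 1, 0, 3; Σd² = 26
ρ = 1 − 6Σd² / [n(n²−1)] = 1 − 6×26 / (5×24) = 1 − 156/120 ≈ -0.300

-0.300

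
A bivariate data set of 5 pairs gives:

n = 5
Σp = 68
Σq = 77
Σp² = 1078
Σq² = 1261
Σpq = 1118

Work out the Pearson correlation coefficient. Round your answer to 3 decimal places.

r = (nΣpq − ΣpΣq) / √[(nΣp² − (Σp)²)(nΣq² − (Σq)²)]
Numerator: 5×1118 − 68×77 = 354
Denominator: √[(5390 − 4624)(6305 − 5929)] = √[766 × 376] = 536.6712
r = 354 / 536.6712 ≈ 0.660

0.660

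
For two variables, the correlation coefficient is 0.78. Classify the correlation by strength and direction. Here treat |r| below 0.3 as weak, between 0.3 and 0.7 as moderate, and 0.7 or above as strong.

strong positive

r = 0.78 > 0 so the relationship is positive.
|r| = 0.78, which falls in the strong range.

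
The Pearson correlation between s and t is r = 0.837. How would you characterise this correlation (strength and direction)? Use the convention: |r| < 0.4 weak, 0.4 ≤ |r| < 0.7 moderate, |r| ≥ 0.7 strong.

r = 0.837 > 0 so the relationship is positive.
|r| = 0.837, which falls in the strong range.

strong positive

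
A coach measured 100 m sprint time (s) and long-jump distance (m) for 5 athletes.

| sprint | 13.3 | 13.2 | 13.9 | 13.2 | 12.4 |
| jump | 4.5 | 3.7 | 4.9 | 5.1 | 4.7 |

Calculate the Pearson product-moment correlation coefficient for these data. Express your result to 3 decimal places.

0.104

n = 5, Σx = 66, Σy = 22.9, Σx² = 872.34, Σy² = 106.05, Σxy = 302.4
nΣxy − ΣxΣy = 1512 − 1511.4 = 0.6
nΣx² − (Σx)² = 4361.7 − 4356 = 5.7; nΣy² − (Σy)² = 530.25 − 524.41 = 5.84
r = 0.6 / √(5.7 × 5.84) = 0.6 / 5.7696 ≈ 0.104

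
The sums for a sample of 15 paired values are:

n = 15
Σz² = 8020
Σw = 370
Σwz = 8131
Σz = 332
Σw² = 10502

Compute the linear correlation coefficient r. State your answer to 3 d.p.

r = (nΣwz − ΣwΣz) / √[(nΣw² − (Σw)²)(nΣz² − (Σz)²)]
Numerator: 15×8131 − 370×332 = -875
Denominator: √[(157530 − 136900)(120300 − 110224)] = √[20630 × 10076] = 14417.6239
r = -875 / 14417.6239 ≈ -0.061

-0.061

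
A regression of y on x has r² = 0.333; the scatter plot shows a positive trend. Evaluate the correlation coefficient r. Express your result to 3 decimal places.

|r| = √0.333 = 0.577
The association is positive, so r = 0.577.

0.577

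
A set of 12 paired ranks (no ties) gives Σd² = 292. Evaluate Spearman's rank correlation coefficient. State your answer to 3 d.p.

ρ = 1 − 6Σd² / [n(n²−1)] = 1 − 6×292 / (12×143)
  = 1 − 1752/1716 = 1 − 1.0210 ≈ -0.021

-0.021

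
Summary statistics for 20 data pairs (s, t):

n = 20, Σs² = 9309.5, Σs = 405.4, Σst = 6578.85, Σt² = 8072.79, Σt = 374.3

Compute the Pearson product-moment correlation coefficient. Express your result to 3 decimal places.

-0.934

r = (nΣst − ΣsΣt) / √[(nΣs² − (Σs)²)(nΣt² − (Σt)²)]
Numerator: 20×6578.85 − 405.4×374.3 = -20164.22
Denominator: √[(186190 − 164349.16)(161455.8 − 140100.49)] = √[21840.84 × 21355.31] = 21596.7106
r = -20164.22 / 21596.7106 ≈ -0.934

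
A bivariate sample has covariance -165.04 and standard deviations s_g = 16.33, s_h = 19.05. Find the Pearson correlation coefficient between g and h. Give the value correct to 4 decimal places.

r = Cov(g,h) / (s_g · s_h) = -165.04 / (16.33 × 19.05)
  = -165.04 / 311.0865 ≈ -0.5305

-0.5305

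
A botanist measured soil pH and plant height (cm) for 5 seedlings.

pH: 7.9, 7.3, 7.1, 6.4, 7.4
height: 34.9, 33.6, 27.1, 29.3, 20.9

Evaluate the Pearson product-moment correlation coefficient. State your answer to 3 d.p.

n = 5, Σx = 36.1, Σy = 145.8, Σx² = 261.83, Σy² = 4376.68, Σxy = 1055.58
nΣxy − ΣxΣy = 5277.9 − 5263.38 = 14.52
nΣx² − (Σx)² = 1309.15 − 1303.21 = 5.94; nΣy² − (Σy)² = 21883.4 − 21257.64 = 625.76
r = 14.52 / √(5.94 × 625.76) = 14.52 / 60.9673 ≈ 0.238

0.238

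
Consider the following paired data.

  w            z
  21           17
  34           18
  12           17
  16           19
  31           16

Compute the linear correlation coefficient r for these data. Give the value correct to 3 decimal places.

n = 5, Σw = 114, Σz = 87, Σw² = 2958, Σz² = 1519, Σwz = 1973
nΣwz − ΣwΣz = 9865 − 9918 = -53
nΣw² − (Σw)² = 14790 − 12996 = 1794; nΣz² − (Σz)² = 7595 − 7569 = 26
r = -53 / √(1794 × 26) = -53 / 215.9722 ≈ -0.245

-0.245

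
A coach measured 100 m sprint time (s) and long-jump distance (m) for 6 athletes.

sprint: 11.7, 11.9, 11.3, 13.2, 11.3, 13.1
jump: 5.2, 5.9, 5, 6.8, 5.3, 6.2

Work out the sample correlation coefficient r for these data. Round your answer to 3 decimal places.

0.927

n = 6, Σx = 72.5, Σy = 34.4, Σx² = 879.73, Σy² = 199.62, Σxy = 418.42
nΣxy − ΣxΣy = 2510.52 − 2494 = 16.52
nΣx² − (Σx)² = 5278.38 − 5256.25 = 22.13; nΣy² − (Σy)² = 1197.72 − 1183.36 = 14.36
r = 16.52 / √(22.13 × 14.36) = 16.52 / 17.8266 ≈ 0.927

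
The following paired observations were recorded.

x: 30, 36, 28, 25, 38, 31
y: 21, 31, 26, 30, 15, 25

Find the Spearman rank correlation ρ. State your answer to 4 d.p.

Rank x: 3, 5, 2, 1, 6, 4
Rank y: 2, 6, 4, 5, 1, 3
d = rank(x) − rank(y): 1, -1, -2, -4, 5, 1; Σd² = 48
ρ = 1 − 6Σd² / [n(n²−1)] = 1 − 6×48 / (6×35) = 1 − 288/210 ≈ -0.3714

-0.3714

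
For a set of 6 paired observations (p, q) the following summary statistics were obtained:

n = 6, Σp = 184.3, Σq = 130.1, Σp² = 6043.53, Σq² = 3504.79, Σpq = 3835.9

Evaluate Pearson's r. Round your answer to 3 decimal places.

-0.314

r = (nΣpq − ΣpΣq) / √[(nΣp² − (Σp)²)(nΣq² − (Σq)²)]
Numerator: 6×3835.9 − 184.3×130.1 = -962.03
Denominator: √[(36261.18 − 33966.49)(21028.74 − 16926.01)] = √[2294.69 × 4102.73] = 3068.3047
r = -962.03 / 3068.3047 ≈ -0.314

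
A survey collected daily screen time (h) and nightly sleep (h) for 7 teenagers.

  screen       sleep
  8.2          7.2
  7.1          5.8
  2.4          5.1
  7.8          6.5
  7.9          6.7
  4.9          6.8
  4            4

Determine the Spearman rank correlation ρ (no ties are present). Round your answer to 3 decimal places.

Rank screen: 7, 4, 1, 5, 6, 3, 2
Rank sleep: 7, 3, 2, 4, 5, 6, 1
d = rank(screen) − rank(sleep): 0, 1, -1, 1, 1, -3, 1; Σd² = 14
ρ = 1 − 6Σd² / [n(n²−1)] = 1 − 6×14 / (7×48) = 1 − 84/336 ≈ 0.750

0.750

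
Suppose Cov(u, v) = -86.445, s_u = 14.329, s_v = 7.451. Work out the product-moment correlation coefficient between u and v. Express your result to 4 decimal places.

-0.8097

r = Cov(u,v) / (s_u · s_v) = -86.445 / (14.329 × 7.451)
  = -86.445 / 106.7654 ≈ -0.8097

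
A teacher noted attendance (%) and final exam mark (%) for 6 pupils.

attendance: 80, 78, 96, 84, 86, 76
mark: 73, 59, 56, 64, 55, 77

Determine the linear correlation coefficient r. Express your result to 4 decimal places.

-0.6761

n = 6, Σx = 500, Σy = 384, Σx² = 41928, Σy² = 24996, Σxy = 31776
nΣxy − ΣxΣy = 190656 − 192000 = -1344
nΣx² − (Σx)² = 251568 − 250000 = 1568; nΣy² − (Σy)² = 149976 − 147456 = 2520
r = -1344 / √(1568 × 2520) = -1344 / 1987.8028 ≈ -0.6761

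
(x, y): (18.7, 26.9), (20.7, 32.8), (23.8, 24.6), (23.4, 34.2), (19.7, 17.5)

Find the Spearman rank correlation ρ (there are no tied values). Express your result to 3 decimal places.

0.200

Rank x: 1, 3, 5, 4, 2
Rank y: 3, 4, 2, 5, 1
d = rank(x) − rank(y): -2, -1, 3, -1, 1; Σd² = 16
ρ = 1 − 6Σd² / [n(n²−1)] = 1 − 6×16 / (5×24) = 1 − 96/120 ≈ 0.200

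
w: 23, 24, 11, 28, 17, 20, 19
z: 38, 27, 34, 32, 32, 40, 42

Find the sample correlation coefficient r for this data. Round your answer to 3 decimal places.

-0.209

n = 7, Σw = 142, Σz = 245, Σw² = 3060, Σz² = 8741, Σwz = 4934
nΣwz − ΣwΣz = 34538 − 34790 = -252
nΣw² − (Σw)² = 21420 − 20164 = 1256; nΣz² − (Σz)² = 61187 − 60025 = 1162
r = -252 / √(1256 × 1162) = -252 / 1208.0861 ≈ -0.209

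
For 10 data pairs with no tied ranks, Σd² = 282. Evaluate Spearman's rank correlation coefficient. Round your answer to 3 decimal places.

ρ = 1 − 6Σd² / [n(n²−1)] = 1 − 6×282 / (10×99)
  = 1 − 1692/990 = 1 − 1.7091 ≈ -0.709

-0.709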